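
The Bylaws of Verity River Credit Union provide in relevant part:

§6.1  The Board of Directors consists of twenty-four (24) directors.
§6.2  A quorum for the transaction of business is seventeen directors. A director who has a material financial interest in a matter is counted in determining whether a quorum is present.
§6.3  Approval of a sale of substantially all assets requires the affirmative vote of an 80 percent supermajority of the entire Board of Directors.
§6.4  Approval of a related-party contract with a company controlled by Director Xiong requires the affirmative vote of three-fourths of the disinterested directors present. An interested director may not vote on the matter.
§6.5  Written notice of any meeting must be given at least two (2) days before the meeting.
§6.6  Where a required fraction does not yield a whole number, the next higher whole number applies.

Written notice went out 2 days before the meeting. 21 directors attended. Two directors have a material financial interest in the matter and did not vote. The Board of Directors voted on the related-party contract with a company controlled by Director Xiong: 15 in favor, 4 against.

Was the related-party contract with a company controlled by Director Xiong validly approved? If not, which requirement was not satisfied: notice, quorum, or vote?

Notice: 2 days given; 2 required (2 ≥ 2). Satisfied.
Quorum: 21 present (interested directors count toward quorum); quorum is 17. Satisfied.
Vote: the related-party contract with a company controlled by Director Xiong requires three-fourths of the disinterested directors present (21 − 2 = 19). 3/4 of 19 = 14.25, rounded up to 15, so 15 affirmative votes are needed; 15 voted in favor. Satisfied.

Valid — all requirements satisfied.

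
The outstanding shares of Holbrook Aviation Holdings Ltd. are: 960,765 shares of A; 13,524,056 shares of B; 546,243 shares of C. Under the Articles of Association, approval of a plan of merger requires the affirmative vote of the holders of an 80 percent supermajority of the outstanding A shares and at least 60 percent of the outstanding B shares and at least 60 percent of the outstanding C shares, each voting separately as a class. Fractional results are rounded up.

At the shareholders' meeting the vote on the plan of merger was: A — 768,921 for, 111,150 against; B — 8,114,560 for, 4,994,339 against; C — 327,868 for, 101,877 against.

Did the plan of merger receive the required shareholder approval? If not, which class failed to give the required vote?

Approved — every class gave the required vote.

A: 4/5 of 960765 = 768612; 768,612 required, 768,921 in favor — approved.
B: 3/5 of 13524056 = 8114433.60, rounded up to 8114434; 8,114,434 required, 8,114,560 in favor — approved.
C: 3/5 of 546243 = 327745.80, rounded up to 327746; 327,746 required, 327,868 in favor — approved.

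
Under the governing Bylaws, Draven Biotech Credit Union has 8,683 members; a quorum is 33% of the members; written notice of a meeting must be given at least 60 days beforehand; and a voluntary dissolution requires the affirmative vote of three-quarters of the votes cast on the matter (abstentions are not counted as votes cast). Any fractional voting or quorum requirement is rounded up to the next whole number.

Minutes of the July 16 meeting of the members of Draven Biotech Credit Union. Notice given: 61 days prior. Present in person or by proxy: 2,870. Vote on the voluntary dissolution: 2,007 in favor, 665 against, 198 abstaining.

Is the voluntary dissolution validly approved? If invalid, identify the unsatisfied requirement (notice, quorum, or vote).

Notice: 61 days given; 60 required. Satisfied.
Quorum: 33% of 8,683 = 2,865.39, rounded up to 2,866; 2,870 present. Satisfied.
Vote: requires three-fourths of the votes cast (2,870 − 198 abstaining = 2,672); 3/4 of 2672 = 2004, so 2,004 needed; 2,007 in favor. Satisfied.

Valid — all requirements satisfied.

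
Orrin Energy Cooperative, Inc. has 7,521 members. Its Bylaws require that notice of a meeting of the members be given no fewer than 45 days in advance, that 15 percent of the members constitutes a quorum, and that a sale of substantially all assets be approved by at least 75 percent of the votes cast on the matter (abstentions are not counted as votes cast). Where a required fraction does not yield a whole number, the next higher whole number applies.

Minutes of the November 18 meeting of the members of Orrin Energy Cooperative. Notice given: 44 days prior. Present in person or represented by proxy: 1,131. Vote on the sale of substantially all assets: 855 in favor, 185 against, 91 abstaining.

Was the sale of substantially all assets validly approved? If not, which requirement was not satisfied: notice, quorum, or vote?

Notice: 44 days given; 45 required. Not satisfied.
Quorum: 15% of 7,521 = 1,128.15, rounded up to 1,129; 1,131 present. Satisfied.
Vote: requires three-fourths of the votes cast (1,131 − 91 abstaining = 1,040); 3/4 of 1040 = 780, so 780 needed; 855 in favor. Satisfied.

Invalid — notice requirement not satisfied.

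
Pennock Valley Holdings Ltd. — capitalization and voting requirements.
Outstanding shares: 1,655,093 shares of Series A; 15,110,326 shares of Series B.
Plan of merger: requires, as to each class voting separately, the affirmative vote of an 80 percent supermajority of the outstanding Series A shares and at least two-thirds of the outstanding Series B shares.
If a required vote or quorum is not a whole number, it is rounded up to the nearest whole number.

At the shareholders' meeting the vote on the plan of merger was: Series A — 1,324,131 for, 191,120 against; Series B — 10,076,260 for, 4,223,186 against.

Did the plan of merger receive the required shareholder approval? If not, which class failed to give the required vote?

Series A: 4/5 of 1655093 = 1324074.40, rounded up to 1324075; 1,324,075 required, 1,324,131 in favor — approved.
Series B: 2/3 of 15110326 = 10073550.67, rounded up to 10073551; 10,073,551 required, 10,076,260 in favor — approved.

Approved — every class gave the required vote.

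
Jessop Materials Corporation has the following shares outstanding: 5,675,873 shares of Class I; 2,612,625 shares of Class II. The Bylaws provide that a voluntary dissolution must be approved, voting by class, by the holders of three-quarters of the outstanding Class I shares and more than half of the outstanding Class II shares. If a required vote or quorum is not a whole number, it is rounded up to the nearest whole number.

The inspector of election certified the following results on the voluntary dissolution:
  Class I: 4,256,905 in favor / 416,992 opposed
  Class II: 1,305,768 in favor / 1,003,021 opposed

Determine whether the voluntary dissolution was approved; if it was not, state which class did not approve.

Class I: 3/4 of 5675873 = 4256904.75, rounded up to 4256905; 4,256,905 required, 4,256,905 in favor — approved.
Class II: a majority of 2612625 is 1306313; 1,306,313 required, 1,305,768 in favor — not approved.

Not approved — the Class II shares did not give the required vote.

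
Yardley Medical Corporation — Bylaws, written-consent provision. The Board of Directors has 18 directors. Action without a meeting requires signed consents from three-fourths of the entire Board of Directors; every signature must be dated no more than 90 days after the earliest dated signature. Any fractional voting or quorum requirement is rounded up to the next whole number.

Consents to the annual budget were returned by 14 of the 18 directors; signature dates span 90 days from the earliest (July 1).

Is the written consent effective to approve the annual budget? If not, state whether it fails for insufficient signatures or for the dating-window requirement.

Signatures required: three-fourths of 18 — 3/4 of 18 = 13.50, rounded up to 14, so 14 needed; 14 signed. Sufficient.
Dating window: the latest signature is 90 days after the earliest; the limit is 90 days. Within the window.

Effective — both the signature and dating-window requirements are satisfied.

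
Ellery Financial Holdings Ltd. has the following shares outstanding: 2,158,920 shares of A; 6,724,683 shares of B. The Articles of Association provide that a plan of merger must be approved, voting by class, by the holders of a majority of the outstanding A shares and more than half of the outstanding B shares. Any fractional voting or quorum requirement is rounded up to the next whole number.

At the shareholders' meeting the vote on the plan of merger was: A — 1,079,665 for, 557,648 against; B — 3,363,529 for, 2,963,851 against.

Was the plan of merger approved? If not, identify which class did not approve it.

A: a majority of 2158920 is 1079461; 1,079,461 required, 1,079,665 in favor — approved.
B: a majority of 6724683 is 3362342; 3,362,342 required, 3,363,529 in favor — approved.

Approved — every class gave the required vote.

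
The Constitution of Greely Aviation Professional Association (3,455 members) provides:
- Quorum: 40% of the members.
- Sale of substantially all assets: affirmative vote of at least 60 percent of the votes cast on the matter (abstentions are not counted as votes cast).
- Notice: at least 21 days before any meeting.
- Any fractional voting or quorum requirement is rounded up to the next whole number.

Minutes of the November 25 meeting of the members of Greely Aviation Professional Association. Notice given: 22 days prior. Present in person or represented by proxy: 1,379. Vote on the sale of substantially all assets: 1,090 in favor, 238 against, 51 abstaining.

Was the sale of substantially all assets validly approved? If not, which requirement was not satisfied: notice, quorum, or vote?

Notice: 22 days given; 21 required. Satisfied.
Quorum: 40% of 3,455 = 1,382; 1,379 present. Not satisfied.
Vote: requires three-fifths of the votes cast (1,379 − 51 abstaining = 1,328); 3/5 of 1328 = 796.80, rounded up to 797, so 797 needed; 1,090 in favor. Satisfied.

Invalid — quorum requirement not satisfied.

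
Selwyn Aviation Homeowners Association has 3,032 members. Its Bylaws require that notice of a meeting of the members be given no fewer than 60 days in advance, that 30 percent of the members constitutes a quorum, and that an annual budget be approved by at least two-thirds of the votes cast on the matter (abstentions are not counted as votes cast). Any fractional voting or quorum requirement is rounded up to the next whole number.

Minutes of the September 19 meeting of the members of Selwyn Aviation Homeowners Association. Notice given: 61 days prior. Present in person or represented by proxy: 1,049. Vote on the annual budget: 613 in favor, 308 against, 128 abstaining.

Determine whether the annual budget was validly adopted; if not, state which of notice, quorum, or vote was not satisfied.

Notice: 61 days given; 60 required. Satisfied.
Quorum: 30% of 3,032 = 909.60, rounded up to 910; 1,049 present. Satisfied.
Vote: requires two-thirds of the votes cast (1,049 − 128 abstaining = 921); 2/3 of 921 = 614, so 614 needed; 613 in favor. Not satisfied.

Invalid — vote requirement not satisfied.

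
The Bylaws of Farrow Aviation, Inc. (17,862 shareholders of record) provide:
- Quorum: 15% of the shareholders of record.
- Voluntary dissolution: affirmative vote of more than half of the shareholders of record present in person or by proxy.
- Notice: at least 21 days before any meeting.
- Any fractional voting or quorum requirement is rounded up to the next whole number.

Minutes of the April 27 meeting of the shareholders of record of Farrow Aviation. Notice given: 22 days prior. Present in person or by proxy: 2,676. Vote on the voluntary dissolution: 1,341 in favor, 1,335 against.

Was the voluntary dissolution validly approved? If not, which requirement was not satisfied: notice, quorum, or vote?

Invalid — quorum requirement not satisfied.

Notice: 22 days given; 21 required. Satisfied.
Quorum: 15% of 17,862 = 2,679.30, rounded up to 2,680; 2,676 present. Not satisfied.
Vote: requires a majority of those present (2,676); a majority of 2676 is 1339, so 1,339 needed; 1,341 in favor. Satisfied.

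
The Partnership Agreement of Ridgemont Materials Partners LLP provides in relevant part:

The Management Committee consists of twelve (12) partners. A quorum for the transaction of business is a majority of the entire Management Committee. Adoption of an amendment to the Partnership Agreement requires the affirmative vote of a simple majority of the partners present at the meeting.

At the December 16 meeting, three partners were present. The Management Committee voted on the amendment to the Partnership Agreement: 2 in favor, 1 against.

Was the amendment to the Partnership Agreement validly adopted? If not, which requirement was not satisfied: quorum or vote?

Invalid — quorum requirement not satisfied.

Quorum: 3 present; quorum is 7. Not satisfied.
Vote: the amendment to the Partnership Agreement requires a majority of the partners present (3). A majority of 3 is 2, so 2 affirmative votes are needed; 2 voted in favor. Satisfied. (Moot — without a quorum no business can be validly transacted.)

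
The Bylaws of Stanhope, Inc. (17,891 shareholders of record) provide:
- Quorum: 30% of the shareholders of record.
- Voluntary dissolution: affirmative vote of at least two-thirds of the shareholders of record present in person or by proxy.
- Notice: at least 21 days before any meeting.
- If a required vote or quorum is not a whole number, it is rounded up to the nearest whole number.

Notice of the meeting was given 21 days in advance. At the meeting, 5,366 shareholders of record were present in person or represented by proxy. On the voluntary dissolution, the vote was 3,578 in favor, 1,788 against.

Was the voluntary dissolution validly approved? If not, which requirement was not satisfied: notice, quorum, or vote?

Invalid — quorum requirement not satisfied.

Notice: 21 days given; 21 required. Satisfied.
Quorum: 30% of 17,891 = 5,367.30, rounded up to 5,368; 5,366 present. Not satisfied.
Vote: requires two-thirds of those present (5,366); 2/3 of 5366 = 3577.33, rounded up to 3578, so 3,578 needed; 3,578 in favor. Satisfied.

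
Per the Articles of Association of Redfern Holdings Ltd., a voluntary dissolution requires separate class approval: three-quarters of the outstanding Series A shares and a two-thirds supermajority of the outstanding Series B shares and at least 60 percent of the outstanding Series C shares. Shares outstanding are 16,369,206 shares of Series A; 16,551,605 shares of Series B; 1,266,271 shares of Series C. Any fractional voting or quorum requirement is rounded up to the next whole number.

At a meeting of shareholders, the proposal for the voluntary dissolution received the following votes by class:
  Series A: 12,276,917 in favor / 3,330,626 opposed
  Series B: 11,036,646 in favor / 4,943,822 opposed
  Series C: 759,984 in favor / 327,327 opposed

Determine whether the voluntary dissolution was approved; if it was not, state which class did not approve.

Approved — every class gave the required vote.

Series A: 3/4 of 16369206 = 12276904.50, rounded up to 12276905; 12,276,905 required, 12,276,917 in favor — approved.
Series B: 2/3 of 16551605 = 11034403.33, rounded up to 11034404; 11,034,404 required, 11,036,646 in favor — approved.
Series C: 3/5 of 1266271 = 759762.60, rounded up to 759763; 759,763 required, 759,984 in favor — approved.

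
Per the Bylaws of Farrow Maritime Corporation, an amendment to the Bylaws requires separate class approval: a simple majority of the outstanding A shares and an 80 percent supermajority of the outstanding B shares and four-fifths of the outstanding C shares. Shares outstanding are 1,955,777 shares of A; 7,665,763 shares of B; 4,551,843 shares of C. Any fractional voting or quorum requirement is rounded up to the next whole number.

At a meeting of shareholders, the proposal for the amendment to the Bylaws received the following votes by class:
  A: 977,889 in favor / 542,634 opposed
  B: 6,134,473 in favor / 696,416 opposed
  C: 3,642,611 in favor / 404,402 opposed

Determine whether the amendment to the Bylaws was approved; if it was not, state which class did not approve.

A: a majority of 1955777 is 977889; 977,889 required, 977,889 in favor — approved.
B: 4/5 of 7665763 = 6132610.40, rounded up to 6132611; 6,132,611 required, 6,134,473 in favor — approved.
C: 4/5 of 4551843 = 3641474.40, rounded up to 3641475; 3,641,475 required, 3,642,611 in favor — approved.

Approved — every class gave the required vote.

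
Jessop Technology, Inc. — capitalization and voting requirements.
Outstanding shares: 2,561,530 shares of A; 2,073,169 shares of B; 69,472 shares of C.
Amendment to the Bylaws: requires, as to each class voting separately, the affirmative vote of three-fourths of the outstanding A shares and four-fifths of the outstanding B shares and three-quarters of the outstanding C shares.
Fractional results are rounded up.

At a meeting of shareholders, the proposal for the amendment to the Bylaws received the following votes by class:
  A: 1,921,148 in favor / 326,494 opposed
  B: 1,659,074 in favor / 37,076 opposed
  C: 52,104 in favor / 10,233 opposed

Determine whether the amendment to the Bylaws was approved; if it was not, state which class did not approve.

A: 3/4 of 2561530 = 1921147.50, rounded up to 1921148; 1,921,148 required, 1,921,148 in favor — approved.
B: 4/5 of 2073169 = 1658535.20, rounded up to 1658536; 1,658,536 required, 1,659,074 in favor — approved.
C: 3/4 of 69472 = 52104; 52,104 required, 52,104 in favor — approved.

Approved — every class gave the required vote.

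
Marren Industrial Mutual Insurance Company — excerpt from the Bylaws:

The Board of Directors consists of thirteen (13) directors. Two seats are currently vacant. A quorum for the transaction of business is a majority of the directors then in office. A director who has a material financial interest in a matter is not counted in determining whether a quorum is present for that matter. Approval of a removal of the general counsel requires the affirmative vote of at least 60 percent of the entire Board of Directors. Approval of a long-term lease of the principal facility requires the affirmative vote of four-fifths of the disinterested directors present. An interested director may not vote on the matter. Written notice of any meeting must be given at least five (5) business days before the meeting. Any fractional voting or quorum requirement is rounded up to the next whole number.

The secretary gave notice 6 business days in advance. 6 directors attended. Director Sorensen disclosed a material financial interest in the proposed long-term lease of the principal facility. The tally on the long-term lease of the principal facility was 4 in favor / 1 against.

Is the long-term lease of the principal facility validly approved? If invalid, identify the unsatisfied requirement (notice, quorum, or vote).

Notice: 6 business days given; 5 required (6 ≥ 5). Satisfied.
Quorum: 6 present, but the 1 interested director does not count, leaving 5. Quorum is 6. Not satisfied.
Vote: the long-term lease of the principal facility requires four-fifths of the disinterested directors present (6 − 1 = 5). 4/5 of 5 = 4, so 4 affirmative votes are needed; 4 voted in favor. Satisfied. (Moot — without a quorum no business can be validly transacted.)

Invalid — quorum requirement not satisfied.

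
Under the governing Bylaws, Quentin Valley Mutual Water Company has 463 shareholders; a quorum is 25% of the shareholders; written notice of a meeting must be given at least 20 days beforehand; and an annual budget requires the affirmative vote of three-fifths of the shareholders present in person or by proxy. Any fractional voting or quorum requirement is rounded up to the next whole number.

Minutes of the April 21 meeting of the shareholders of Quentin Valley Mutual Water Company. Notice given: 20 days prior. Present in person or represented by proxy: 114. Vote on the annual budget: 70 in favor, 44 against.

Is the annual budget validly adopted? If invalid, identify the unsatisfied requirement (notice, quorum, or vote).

Invalid — quorum requirement not satisfied.

Notice: 20 days given; 20 required. Satisfied.
Quorum: 25% of 463 = 115.75, rounded up to 116; 114 present. Not satisfied.
Vote: requires three-fifths of those present (114); 3/5 of 114 = 68.40, rounded up to 69, so 69 needed; 70 in favor. Satisfied.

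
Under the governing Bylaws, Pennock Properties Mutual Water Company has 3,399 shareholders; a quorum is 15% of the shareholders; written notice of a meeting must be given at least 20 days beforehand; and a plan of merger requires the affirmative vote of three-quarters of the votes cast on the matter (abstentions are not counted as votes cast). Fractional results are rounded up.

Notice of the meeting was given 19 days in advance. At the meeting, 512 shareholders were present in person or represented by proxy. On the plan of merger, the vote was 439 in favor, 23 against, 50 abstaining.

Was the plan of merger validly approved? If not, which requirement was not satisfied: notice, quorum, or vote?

Notice: 19 days given; 20 required. Not satisfied.
Quorum: 15% of 3,399 = 509.85, rounded up to 510; 512 present. Satisfied.
Vote: requires three-fourths of the votes cast (512 − 50 abstaining = 462); 3/4 of 462 = 346.50, rounded up to 347, so 347 needed; 439 in favor. Satisfied.

Invalid — notice requirement not satisfied.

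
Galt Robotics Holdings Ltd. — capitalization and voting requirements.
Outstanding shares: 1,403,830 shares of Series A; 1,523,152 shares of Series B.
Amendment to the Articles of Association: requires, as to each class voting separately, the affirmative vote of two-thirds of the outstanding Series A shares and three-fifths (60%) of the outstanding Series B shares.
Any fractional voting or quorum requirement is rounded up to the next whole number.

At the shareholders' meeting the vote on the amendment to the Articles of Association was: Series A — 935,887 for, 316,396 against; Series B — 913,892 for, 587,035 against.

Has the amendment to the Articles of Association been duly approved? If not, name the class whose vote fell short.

Series A: 2/3 of 1403830 = 935886.67, rounded up to 935887; 935,887 required, 935,887 in favor — approved.
Series B: 3/5 of 1523152 = 913891.20, rounded up to 913892; 913,892 required, 913,892 in favor — approved.

Approved — every class gave the required vote.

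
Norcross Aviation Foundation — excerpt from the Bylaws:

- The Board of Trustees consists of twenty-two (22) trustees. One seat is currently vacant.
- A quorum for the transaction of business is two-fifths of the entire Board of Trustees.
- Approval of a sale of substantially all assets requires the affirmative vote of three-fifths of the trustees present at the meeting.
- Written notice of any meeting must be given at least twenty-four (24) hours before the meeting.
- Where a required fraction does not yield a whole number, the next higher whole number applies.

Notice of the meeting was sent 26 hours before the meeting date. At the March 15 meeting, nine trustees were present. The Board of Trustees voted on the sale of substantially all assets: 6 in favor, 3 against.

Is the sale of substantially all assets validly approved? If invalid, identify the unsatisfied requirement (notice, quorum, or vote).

Notice: 26 hours given; 24 required (26 ≥ 24). Satisfied.
Quorum: 9 present; quorum is 9. Satisfied.
Vote: the sale of substantially all assets requires three-fifths of the trustees present (9). 3/5 of 9 = 5.40, rounded up to 6, so 6 affirmative votes are needed; 6 voted in favor. Satisfied.

Valid — all requirements satisfied.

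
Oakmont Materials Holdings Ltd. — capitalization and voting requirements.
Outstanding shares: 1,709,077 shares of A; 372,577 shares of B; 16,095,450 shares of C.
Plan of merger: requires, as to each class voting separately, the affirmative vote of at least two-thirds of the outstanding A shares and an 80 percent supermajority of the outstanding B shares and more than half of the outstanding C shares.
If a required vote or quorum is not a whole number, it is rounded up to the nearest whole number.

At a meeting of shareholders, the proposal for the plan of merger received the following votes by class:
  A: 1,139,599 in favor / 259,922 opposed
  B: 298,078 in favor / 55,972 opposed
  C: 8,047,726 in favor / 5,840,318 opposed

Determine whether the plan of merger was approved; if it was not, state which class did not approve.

A: 2/3 of 1709077 = 1139384.67, rounded up to 1139385; 1,139,385 required, 1,139,599 in favor — approved.
B: 4/5 of 372577 = 298061.60, rounded up to 298062; 298,062 required, 298,078 in favor — approved.
C: a majority of 16095450 is 8047726; 8,047,726 required, 8,047,726 in favor — approved.

Approved — every class gave the required vote.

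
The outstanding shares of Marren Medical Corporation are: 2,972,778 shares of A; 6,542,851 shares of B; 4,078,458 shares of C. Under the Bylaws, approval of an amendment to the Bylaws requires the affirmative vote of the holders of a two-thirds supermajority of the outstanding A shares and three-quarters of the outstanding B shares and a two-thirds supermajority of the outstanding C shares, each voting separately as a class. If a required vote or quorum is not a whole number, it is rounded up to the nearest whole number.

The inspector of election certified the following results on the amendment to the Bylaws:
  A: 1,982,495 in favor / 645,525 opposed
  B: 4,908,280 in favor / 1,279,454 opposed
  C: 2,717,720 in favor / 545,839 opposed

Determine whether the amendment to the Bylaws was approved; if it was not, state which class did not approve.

Not approved — the C shares did not give the required vote.

A: 2/3 of 2972778 = 1981852; 1,981,852 required, 1,982,495 in favor — approved.
B: 3/4 of 6542851 = 4907138.25, rounded up to 4907139; 4,907,139 required, 4,908,280 in favor — approved.
C: 2/3 of 4078458 = 2718972; 2,718,972 required, 2,717,720 in favor — not approved.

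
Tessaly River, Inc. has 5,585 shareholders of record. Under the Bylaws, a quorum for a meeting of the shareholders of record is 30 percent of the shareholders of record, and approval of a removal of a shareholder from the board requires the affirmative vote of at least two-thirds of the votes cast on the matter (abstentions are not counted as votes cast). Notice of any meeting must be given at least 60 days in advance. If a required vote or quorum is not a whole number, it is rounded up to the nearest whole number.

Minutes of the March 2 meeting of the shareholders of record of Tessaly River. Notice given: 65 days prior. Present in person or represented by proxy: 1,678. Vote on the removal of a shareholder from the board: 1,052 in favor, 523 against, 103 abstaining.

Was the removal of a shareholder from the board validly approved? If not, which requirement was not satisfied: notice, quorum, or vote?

Valid — all requirements satisfied.

Notice: 65 days given; 60 required. Satisfied.
Quorum: 30% of 5,585 = 1,675.50, rounded up to 1,676; 1,678 present. Satisfied.
Vote: requires two-thirds of the votes cast (1,678 − 103 abstaining = 1,575); 2/3 of 1575 = 1050, so 1,050 needed; 1,052 in favor. Satisfied.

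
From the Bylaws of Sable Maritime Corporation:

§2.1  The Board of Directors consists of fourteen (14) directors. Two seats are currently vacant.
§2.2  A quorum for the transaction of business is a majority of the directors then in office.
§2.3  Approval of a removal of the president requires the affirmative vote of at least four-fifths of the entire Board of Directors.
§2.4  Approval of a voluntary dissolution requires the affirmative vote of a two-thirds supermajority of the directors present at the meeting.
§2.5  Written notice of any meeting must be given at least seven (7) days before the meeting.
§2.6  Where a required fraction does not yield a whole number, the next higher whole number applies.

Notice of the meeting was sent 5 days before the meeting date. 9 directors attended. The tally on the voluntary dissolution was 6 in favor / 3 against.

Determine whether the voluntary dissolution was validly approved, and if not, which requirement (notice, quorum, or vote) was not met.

Notice: 5 days given; 7 required (5 < 7). Not satisfied.
Quorum: 9 present; quorum is 7. Satisfied.
Vote: the voluntary dissolution requires two-thirds of the directors present (9). 2/3 of 9 = 6, so 6 affirmative votes are needed; 6 voted in favor. Satisfied.

Invalid — notice requirement not satisfied.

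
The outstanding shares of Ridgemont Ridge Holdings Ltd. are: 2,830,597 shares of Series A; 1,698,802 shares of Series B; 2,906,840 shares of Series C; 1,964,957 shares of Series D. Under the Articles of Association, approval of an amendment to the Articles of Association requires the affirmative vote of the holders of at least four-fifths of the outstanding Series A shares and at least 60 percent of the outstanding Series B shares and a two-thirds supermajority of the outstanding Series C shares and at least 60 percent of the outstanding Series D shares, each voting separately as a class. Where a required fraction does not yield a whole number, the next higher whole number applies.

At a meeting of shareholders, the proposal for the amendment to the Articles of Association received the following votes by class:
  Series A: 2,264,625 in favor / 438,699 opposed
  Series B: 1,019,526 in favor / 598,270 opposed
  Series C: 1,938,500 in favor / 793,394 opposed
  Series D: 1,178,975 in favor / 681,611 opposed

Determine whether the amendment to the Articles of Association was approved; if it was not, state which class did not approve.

Series A: 4/5 of 2830597 = 2264477.60, rounded up to 2264478; 2,264,478 required, 2,264,625 in favor — approved.
Series B: 3/5 of 1698802 = 1019281.20, rounded up to 1019282; 1,019,282 required, 1,019,526 in favor — approved.
Series C: 2/3 of 2906840 = 1937893.33, rounded up to 1937894; 1,937,894 required, 1,938,500 in favor — approved.
Series D: 3/5 of 1964957 = 1178974.20, rounded up to 1178975; 1,178,975 required, 1,178,975 in favor — approved.

Approved — every class gave the required vote.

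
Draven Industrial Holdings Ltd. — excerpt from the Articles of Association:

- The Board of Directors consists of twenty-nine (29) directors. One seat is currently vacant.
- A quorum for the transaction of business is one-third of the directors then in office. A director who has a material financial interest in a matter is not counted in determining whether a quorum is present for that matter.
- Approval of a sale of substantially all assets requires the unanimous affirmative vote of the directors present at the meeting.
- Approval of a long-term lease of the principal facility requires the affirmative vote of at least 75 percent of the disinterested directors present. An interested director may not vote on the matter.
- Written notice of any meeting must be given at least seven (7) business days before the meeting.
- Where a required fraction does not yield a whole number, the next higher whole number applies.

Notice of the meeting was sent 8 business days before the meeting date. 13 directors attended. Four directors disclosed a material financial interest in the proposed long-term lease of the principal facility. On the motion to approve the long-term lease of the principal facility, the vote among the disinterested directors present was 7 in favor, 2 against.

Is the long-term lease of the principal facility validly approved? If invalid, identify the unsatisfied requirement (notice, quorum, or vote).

Notice: 8 business days given; 7 required (8 ≥ 7). Satisfied.
Quorum: 13 present, but the 4 interested directors do not count, leaving 9. Quorum is 10. Not satisfied.
Vote: the long-term lease of the principal facility requires three-fourths of the disinterested directors present (13 − 4 = 9). 3/4 of 9 = 6.75, rounded up to 7, so 7 affirmative votes are needed; 7 voted in favor. Satisfied. (Moot — without a quorum no business can be validly transacted.)

Invalid — quorum requirement not satisfied.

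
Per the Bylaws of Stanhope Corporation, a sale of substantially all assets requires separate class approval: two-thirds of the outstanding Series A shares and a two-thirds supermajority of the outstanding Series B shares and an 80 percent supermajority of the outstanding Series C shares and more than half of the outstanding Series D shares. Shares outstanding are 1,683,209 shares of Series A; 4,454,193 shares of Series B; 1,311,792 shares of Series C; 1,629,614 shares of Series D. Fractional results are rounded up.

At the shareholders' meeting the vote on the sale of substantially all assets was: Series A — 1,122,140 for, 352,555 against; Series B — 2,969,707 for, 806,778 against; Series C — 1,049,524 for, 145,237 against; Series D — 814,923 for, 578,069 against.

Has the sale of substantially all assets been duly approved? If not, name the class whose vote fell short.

Series A: 2/3 of 1683209 = 1122139.33, rounded up to 1122140; 1,122,140 required, 1,122,140 in favor — approved.
Series B: 2/3 of 4454193 = 2969462; 2,969,462 required, 2,969,707 in favor — approved.
Series C: 4/5 of 1311792 = 1049433.60, rounded up to 1049434; 1,049,434 required, 1,049,524 in favor — approved.
Series D: a majority of 1629614 is 814808; 814,808 required, 814,923 in favor — approved.

Approved — every class gave the required vote.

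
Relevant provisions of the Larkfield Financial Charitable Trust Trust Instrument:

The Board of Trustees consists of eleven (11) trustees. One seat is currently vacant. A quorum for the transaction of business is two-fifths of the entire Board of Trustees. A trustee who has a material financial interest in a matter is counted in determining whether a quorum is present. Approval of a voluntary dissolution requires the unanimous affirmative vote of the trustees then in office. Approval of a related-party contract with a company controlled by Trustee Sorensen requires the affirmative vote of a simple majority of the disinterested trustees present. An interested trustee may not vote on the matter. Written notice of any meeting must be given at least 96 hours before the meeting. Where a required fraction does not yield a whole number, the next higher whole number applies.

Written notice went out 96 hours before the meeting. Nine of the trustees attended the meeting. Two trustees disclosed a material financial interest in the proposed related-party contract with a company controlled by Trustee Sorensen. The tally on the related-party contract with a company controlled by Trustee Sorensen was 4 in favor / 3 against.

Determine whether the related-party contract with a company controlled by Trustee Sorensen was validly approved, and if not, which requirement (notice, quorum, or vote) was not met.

Notice: 96 hours given; 96 required (96 ≥ 96). Satisfied.
Quorum: 9 present (interested trustees count toward quorum); quorum is 5. Satisfied.
Vote: the related-party contract with a company controlled by Trustee Sorensen requires a majority of the disinterested trustees present (9 − 2 = 7). A majority of 7 is 4, so 4 affirmative votes are needed; 4 voted in favor. Satisfied.

Valid — all requirements satisfied.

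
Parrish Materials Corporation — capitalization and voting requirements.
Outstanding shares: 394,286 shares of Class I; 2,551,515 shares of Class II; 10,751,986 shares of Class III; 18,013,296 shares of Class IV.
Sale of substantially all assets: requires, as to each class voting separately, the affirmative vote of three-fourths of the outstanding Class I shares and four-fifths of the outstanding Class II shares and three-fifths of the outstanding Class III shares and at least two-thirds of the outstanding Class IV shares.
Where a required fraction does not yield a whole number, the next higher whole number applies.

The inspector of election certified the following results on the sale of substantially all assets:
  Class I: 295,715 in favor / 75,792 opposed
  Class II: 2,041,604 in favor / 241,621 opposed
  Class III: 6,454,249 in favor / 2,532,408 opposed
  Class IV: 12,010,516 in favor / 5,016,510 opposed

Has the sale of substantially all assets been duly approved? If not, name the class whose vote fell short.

Class I: 3/4 of 394286 = 295714.50, rounded up to 295715; 295,715 required, 295,715 in favor — approved.
Class II: 4/5 of 2551515 = 2041212; 2,041,212 required, 2,041,604 in favor — approved.
Class III: 3/5 of 10751986 = 6451191.60, rounded up to 6451192; 6,451,192 required, 6,454,249 in favor — approved.
Class IV: 2/3 of 18013296 = 12008864; 12,008,864 required, 12,010,516 in favor — approved.

Approved — every class gave the required vote.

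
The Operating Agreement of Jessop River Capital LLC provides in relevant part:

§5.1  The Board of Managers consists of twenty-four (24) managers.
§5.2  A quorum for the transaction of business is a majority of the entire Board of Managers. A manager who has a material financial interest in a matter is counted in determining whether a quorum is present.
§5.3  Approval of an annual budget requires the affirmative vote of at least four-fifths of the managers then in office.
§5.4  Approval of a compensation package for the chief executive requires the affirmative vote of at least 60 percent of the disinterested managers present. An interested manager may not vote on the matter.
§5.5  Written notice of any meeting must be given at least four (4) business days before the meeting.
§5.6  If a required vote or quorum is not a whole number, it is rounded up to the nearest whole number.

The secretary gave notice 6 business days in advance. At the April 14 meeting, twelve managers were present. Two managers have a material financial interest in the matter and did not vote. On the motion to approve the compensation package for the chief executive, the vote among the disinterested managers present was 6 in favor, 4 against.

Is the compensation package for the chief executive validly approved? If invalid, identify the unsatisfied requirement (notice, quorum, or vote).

Notice: 6 business days given; 4 required (6 ≥ 4). Satisfied.
Quorum: 12 present (interested managers count toward quorum); quorum is 13. Not satisfied.
Vote: the compensation package for the chief executive requires three-fifths of the disinterested managers present (12 − 2 = 10). 3/5 of 10 = 6, so 6 affirmative votes are needed; 6 voted in favor. Satisfied. (Moot — without a quorum no business can be validly transacted.)

Invalid — quorum requirement not satisfied.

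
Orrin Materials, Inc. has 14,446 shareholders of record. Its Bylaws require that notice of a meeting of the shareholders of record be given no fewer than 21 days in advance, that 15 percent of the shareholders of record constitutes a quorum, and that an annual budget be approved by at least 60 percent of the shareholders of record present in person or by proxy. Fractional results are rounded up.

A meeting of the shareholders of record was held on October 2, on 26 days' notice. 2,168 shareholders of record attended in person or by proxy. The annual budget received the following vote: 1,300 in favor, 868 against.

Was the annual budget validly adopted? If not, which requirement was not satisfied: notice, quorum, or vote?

Notice: 26 days given; 21 required. Satisfied.
Quorum: 15% of 14,446 = 2,166.90, rounded up to 2,167; 2,168 present. Satisfied.
Vote: requires three-fifths of those present (2,168); 3/5 of 2168 = 1300.80, rounded up to 1301, so 1,301 needed; 1,300 in favor. Not satisfied.

Invalid — vote requirement not satisfied.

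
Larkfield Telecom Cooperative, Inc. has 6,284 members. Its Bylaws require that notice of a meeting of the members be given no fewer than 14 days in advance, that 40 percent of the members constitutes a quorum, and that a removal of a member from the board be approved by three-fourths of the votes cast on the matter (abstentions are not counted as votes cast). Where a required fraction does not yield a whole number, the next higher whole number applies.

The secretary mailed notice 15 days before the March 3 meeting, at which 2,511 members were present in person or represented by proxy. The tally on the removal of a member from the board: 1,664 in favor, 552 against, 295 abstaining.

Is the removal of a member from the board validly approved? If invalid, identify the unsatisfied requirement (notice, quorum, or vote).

Invalid — quorum requirement not satisfied.

Notice: 15 days given; 14 required. Satisfied.
Quorum: 40% of 6,284 = 2,513.60, rounded up to 2,514; 2,511 present. Not satisfied.
Vote: requires three-fourths of the votes cast (2,511 − 295 abstaining = 2,216); 3/4 of 2216 = 1662, so 1,662 needed; 1,664 in favor. Satisfied.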